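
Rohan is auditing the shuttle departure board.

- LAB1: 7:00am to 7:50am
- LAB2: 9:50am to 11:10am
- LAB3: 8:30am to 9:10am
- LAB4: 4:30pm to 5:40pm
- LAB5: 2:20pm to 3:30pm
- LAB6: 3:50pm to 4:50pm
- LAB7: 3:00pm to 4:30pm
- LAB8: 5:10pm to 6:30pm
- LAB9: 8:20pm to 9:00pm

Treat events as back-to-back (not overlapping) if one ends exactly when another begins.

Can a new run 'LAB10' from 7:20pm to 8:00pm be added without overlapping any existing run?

Yes — the slot is free

LAB1: ends 7:50am at or before LAB10 starts 7:20pm → clear.
LAB3: ends 9:10am at or before LAB10 starts 7:20pm → clear.
LAB2: ends 11:10am at or before LAB10 starts 7:20pm → clear.
LAB5: ends 3:30pm at or before LAB10 starts 7:20pm → clear.
LAB7: ends 4:30pm at or before LAB10 starts 7:20pm → clear.
LAB6: ends 4:50pm at or before LAB10 starts 7:20pm → clear.
LAB4: ends 5:40pm at or before LAB10 starts 7:20pm → clear.
LAB8: ends 6:30pm at or before LAB10 starts 7:20pm → clear.
LAB9: starts 8:20pm at or after LAB10 ends 8:00pm → clear.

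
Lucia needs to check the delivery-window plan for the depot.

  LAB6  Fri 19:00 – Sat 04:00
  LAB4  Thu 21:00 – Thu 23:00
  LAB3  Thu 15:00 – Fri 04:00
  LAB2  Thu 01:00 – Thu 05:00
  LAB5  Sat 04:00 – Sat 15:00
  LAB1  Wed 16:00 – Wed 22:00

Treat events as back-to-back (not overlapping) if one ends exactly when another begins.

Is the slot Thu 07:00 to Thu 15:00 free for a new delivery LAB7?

Yes — the slot is free

LAB1: ends Wed 22:00 at or before LAB7 starts Thu 07:00 → clear.
LAB2: ends Thu 05:00 at or before LAB7 starts Thu 07:00 → clear.
LAB3: starts Thu 15:00 at or after LAB7 ends Thu 15:00 → clear.
LAB4: starts Thu 21:00 at or after LAB7 ends Thu 15:00 → clear.
LAB6: starts Fri 19:00 at or after LAB7 ends Thu 15:00 → clear.
LAB5: starts Sat 04:00 at or after LAB7 ends Thu 15:00 → clear.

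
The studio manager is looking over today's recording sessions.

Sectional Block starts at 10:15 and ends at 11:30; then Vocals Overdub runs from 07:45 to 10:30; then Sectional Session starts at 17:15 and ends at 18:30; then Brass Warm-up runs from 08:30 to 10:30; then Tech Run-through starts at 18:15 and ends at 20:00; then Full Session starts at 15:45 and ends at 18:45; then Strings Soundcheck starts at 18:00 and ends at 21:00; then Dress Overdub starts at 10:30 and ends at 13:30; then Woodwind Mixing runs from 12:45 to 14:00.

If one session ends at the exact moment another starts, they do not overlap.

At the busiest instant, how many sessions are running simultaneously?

Sweep the timeline, counting +1 at each start and −1 at each end (ends before starts at a tie):
07:45 start Vocals Overdub → 1
08:30 start Brass Warm-up → 2
10:15 start Sectional Block → 3
10:30 end Brass Warm-up → 2
10:30 end Vocals Overdub → 1
10:30 start Dress Overdub → 2
11:30 end Sectional Block → 1
12:45 start Woodwind Mixing → 2
13:30 end Dress Overdub → 1
14:00 end Woodwind Mixing → 0
15:45 start Full Session → 1
17:15 start Sectional Session → 2
18:00 start Strings Soundcheck → 3
18:15 start Tech Run-through → 4
18:30 end Sectional Session → 3
18:45 end Full Session → 2
20:00 end Tech Run-through → 1
21:00 end Strings Soundcheck → 0
Peak is 4, at 18:15 (Full Session, Sectional Session, Strings Soundcheck, Tech Run-through).

4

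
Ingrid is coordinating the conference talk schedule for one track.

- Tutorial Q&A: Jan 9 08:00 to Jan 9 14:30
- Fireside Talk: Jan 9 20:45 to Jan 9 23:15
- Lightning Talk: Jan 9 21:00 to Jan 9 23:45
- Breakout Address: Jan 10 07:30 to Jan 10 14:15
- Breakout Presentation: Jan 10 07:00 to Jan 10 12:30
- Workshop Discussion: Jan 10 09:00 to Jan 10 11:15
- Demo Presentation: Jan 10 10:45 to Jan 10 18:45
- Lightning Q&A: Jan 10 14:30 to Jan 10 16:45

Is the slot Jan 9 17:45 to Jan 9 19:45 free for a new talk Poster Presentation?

Yes — the slot is free

Tutorial Q&A: ends Jan 9 14:30 at or before Poster Presentation starts Jan 9 17:45 → clear.
Fireside Talk: starts Jan 9 20:45 at or after Poster Presentation ends Jan 9 19:45 → clear.
Lightning Talk: starts Jan 9 21:00 at or after Poster Presentation ends Jan 9 19:45 → clear.
Breakout Presentation: starts Jan 10 07:00 at or after Poster Presentation ends Jan 9 19:45 → clear.
Breakout Address: starts Jan 10 07:30 at or after Poster Presentation ends Jan 9 19:45 → clear.
Workshop Discussion: starts Jan 10 09:00 at or after Poster Presentation ends Jan 9 19:45 → clear.
Demo Presentation: starts Jan 10 10:45 at or after Poster Presentation ends Jan 9 19:45 → clear.
Lightning Q&A: starts Jan 10 14:30 at or after Poster Presentation ends Jan 9 19:45 → clear.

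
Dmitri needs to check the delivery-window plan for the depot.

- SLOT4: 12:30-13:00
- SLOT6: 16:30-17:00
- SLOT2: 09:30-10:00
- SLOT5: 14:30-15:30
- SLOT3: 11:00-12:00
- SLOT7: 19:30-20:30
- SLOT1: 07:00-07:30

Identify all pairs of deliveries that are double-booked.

Two intervals overlap when each starts before the other ends.
Sorted by start: SLOT1, SLOT2, SLOT3, SLOT4, SLOT5, SLOT6, SLOT7.
SLOT2 starts after SLOT1 ends, so SLOT1 has no further overlaps.
SLOT3 starts after SLOT2 ends, so SLOT2 has no further overlaps.
SLOT4 starts after SLOT3 ends, so SLOT3 has no further overlaps.
SLOT5 starts after SLOT4 ends, so SLOT4 has no further overlaps.
SLOT6 starts after SLOT5 ends, so SLOT5 has no further overlaps.
SLOT7 starts after SLOT6 ends.

no overlapping pairs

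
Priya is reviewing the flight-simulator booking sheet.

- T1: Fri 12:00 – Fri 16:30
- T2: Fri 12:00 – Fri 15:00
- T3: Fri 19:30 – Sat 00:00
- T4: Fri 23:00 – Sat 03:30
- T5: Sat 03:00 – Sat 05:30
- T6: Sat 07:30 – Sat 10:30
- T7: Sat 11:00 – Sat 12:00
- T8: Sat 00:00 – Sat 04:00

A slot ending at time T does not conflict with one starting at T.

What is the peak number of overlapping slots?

Sort all start/end points and keep a running count:
Fri 12:00 start T1 → 1
Fri 12:00 start T2 → 2
Fri 15:00 end T2 → 1
Fri 16:30 end T1 → 0
Fri 19:30 start T3 → 1
Fri 23:00 start T4 → 2
Sat 00:00 end T3 → 1
Sat 00:00 start T8 → 2
Sat 03:00 start T5 → 3
Sat 03:30 end T4 → 2
Sat 04:00 end T8 → 1
Sat 05:30 end T5 → 0
Sat 07:30 start T6 → 1
Sat 10:30 end T6 → 0
Sat 11:00 start T7 → 1
Sat 12:00 end T7 → 0
Peak is 3, at Sat 03:00 (T4, T5, T8).

3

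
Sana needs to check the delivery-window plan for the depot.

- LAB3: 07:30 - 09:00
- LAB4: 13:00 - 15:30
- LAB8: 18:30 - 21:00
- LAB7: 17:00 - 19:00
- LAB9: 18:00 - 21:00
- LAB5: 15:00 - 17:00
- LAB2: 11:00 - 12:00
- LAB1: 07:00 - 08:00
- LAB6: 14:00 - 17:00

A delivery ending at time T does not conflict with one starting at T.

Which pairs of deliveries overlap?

Sorted by start: LAB1, LAB3, LAB2, LAB4, LAB6, LAB5, LAB7, LAB9, LAB8.
LAB3 starts before LAB1 ends → LAB1 and LAB3 overlap.
LAB2 starts after LAB1 ends; LAB1 is clear from here.
LAB2 starts after LAB3 ends; LAB3 is clear from here.
LAB4 starts after LAB2 ends; LAB2 is clear from here.
LAB6 starts before LAB4 ends → LAB4 and LAB6 overlap.
LAB5 starts before LAB4 ends → LAB4 and LAB5 overlap.
LAB7 starts after LAB4 ends; LAB4 is clear from here.
LAB5 starts before LAB6 ends → LAB6 and LAB5 overlap.
LAB7 starts exactly when LAB6 ends (back-to-back, no overlap); LAB6 is clear from here.
LAB7 starts exactly when LAB5 ends (back-to-back, no overlap); LAB5 is clear from here.
LAB9 starts before LAB7 ends → LAB7 and LAB9 overlap.
LAB8 starts before LAB7 ends → LAB7 and LAB8 overlap.
LAB8 starts before LAB9 ends → LAB9 and LAB8 overlap.

LAB1 & LAB3, LAB4 & LAB5, LAB4 & LAB6, LAB5 & LAB6, LAB7 & LAB8, LAB7 & LAB9, LAB8 & LAB9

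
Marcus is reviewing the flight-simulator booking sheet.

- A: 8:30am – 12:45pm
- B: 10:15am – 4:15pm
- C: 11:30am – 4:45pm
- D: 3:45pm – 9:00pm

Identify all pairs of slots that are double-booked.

Sorted by start: A, B, C, D.
B starts before A ends → A and B overlap.
C starts before A ends → A and C overlap.
D starts after A ends.
C starts before B ends → B and C overlap.
D starts before B ends → B and D overlap.
D starts before C ends → C and D overlap.

A & B, A & C, B & C, B & D, C & D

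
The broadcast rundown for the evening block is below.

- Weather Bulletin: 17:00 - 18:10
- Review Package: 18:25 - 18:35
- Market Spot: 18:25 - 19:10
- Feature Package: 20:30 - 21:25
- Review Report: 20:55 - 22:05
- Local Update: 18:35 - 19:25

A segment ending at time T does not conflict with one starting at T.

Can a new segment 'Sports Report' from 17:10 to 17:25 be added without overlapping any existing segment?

No — it overlaps Weather Bulletin

Weather Bulletin: starts 17:00 before Sports Report ends 17:25, and ends 18:10 after Sports Report starts 17:10 → overlap.
Review Package: starts 18:25 at or after Sports Report ends 17:25 → clear.
Market Spot: starts 18:25 at or after Sports Report ends 17:25 → clear.
Local Update: starts 18:35 at or after Sports Report ends 17:25 → clear.
Feature Package: starts 20:30 at or after Sports Report ends 17:25 → clear.
Review Report: starts 20:55 at or after Sports Report ends 17:25 → clear.
Sports Report overlaps Weather Bulletin.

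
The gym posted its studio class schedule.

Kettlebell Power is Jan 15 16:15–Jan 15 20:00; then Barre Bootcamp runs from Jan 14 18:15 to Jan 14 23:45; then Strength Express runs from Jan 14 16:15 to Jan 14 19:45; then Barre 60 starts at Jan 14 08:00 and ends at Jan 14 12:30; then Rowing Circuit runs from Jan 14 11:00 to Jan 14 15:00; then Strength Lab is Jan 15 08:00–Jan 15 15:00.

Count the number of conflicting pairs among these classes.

2

Check each pair: they overlap iff neither finishes before the other starts.
Sorted by start: Barre 60, Rowing Circuit, Strength Express, Barre Bootcamp, Strength Lab, Kettlebell Power.
Rowing Circuit starts before Barre 60 ends → Barre 60 and Rowing Circuit overlap.
Strength Express starts after Barre 60 ends; Barre 60 is clear from here.
Strength Express starts after Rowing Circuit ends; Rowing Circuit is clear from here.
Barre Bootcamp starts before Strength Express ends → Strength Express and Barre Bootcamp overlap.
Strength Lab starts after Strength Express ends; Strength Express is clear from here.
Strength Lab starts after Barre Bootcamp ends; Barre Bootcamp is clear from here.
Kettlebell Power starts after Strength Lab ends.
Overlapping pairs: Barre 60 & Rowing Circuit, Barre Bootcamp & Strength Express — 2 in total.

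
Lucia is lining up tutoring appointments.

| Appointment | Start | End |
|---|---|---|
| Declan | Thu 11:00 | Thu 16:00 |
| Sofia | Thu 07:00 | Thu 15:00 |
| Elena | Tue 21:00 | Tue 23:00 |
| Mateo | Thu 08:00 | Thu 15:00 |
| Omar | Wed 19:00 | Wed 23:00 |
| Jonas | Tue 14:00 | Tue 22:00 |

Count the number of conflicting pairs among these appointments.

4

Sorted by start: Jonas, Elena, Omar, Sofia, Mateo, Declan.
Elena starts before Jonas ends → Jonas and Elena overlap.
Omar starts after Jonas ends, so Jonas has no further overlaps.
Omar starts after Elena ends, so Elena has no further overlaps.
Sofia starts after Omar ends, so Omar has no further overlaps.
Mateo starts before Sofia ends → Sofia and Mateo overlap.
Declan starts before Sofia ends → Sofia and Declan overlap.
Declan starts before Mateo ends → Mateo and Declan overlap.
Overlapping pairs: Declan & Mateo, Declan & Sofia, Elena & Jonas, Mateo & Sofia — 4 in total.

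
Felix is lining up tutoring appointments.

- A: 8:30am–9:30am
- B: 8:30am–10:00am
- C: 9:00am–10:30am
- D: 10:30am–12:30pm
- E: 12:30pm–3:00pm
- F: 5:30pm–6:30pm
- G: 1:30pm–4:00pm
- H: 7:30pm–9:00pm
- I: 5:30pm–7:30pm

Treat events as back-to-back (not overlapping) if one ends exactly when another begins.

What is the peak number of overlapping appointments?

3

Sweep the timeline, counting +1 at each start and −1 at each end (ends before starts at a tie):
8:30am start A → 1
8:30am start B → 2
9:00am start C → 3
9:30am end A → 2
10:00am end B → 1
10:30am end C → 0
10:30am start D → 1
12:30pm end D → 0
12:30pm start E → 1
1:30pm start G → 2
3:00pm end E → 1
4:00pm end G → 0
5:30pm start F → 1
5:30pm start I → 2
6:30pm end F → 1
7:30pm end I → 0
7:30pm start H → 1
9:00pm end H → 0
Peak is 3, at 9:00am (A, B, C).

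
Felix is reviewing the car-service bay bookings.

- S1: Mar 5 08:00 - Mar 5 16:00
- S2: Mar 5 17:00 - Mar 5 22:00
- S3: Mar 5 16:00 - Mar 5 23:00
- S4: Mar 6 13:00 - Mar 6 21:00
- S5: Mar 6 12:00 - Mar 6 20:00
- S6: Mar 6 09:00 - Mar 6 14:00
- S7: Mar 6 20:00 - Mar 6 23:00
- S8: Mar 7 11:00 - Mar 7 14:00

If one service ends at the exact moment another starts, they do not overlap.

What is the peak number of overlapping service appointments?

Sweep the timeline, counting +1 at each start and −1 at each end (ends before starts at a tie):
Mar 5 08:00 start S1 → 1
Mar 5 16:00 end S1 → 0
Mar 5 16:00 start S3 → 1
Mar 5 17:00 start S2 → 2
Mar 5 22:00 end S2 → 1
Mar 5 23:00 end S3 → 0
Mar 6 09:00 start S6 → 1
Mar 6 12:00 start S5 → 2
Mar 6 13:00 start S4 → 3
Mar 6 14:00 end S6 → 2
Mar 6 20:00 end S5 → 1
Mar 6 20:00 start S7 → 2
Mar 6 21:00 end S4 → 1
Mar 6 23:00 end S7 → 0
Mar 7 11:00 start S8 → 1
Mar 7 14:00 end S8 → 0
Peak is 3, at Mar 6 13:00 (S4, S5, S6).

3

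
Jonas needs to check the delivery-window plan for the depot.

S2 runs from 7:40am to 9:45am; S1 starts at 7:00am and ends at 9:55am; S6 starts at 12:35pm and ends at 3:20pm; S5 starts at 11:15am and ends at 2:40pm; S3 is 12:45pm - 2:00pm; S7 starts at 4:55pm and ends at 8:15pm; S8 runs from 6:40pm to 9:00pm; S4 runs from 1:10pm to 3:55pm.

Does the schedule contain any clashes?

Check each pair: they overlap iff neither finishes before the other starts.
Sorted by start: S1, S2, S5, S6, S3, S4, S7, S8.
S2 starts before S1 ends → S1 and S2 overlap.
That's a conflict, so the schedule is not conflict-free.

Yes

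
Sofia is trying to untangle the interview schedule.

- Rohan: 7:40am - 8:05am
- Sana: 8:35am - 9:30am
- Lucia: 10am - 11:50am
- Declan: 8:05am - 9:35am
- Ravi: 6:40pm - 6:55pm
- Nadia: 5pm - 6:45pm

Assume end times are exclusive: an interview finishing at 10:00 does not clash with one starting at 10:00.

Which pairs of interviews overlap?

Declan & Sana, Nadia & Ravi

Two intervals overlap when each starts before the other ends.
Sorted by start: Rohan, Declan, Sana, Lucia, Nadia, Ravi.
Declan starts exactly when Rohan ends (back-to-back, no overlap), so Rohan has no further overlaps.
Sana starts before Declan ends → Declan and Sana overlap.
Lucia starts after Declan ends, so Declan has no further overlaps.
Lucia starts after Sana ends, so Sana has no further overlaps.
Nadia starts after Lucia ends, so Lucia has no further overlaps.
Ravi starts before Nadia ends → Nadia and Ravi overlap.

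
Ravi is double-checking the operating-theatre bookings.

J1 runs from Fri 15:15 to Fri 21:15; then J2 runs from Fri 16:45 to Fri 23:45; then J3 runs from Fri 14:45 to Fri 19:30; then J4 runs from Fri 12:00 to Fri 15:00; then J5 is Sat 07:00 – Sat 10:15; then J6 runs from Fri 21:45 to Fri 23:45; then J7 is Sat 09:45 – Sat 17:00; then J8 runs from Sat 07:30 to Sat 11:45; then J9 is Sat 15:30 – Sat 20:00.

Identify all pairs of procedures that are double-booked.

Sorted by start: J4, J3, J1, J2, J6, J5, J8, J7, J9.
J3 starts before J4 ends → J4 and J3 overlap.
J1 starts after J4 ends — done with J4.
J1 starts before J3 ends → J3 and J1 overlap.
J2 starts before J3 ends → J3 and J2 overlap.
J6 starts after J3 ends — done with J3.
J2 starts before J1 ends → J1 and J2 overlap.
J6 starts after J1 ends — done with J1.
J6 starts before J2 ends → J2 and J6 overlap.
J5 starts after J2 ends — done with J2.
J5 starts after J6 ends — done with J6.
J8 starts before J5 ends → J5 and J8 overlap.
J7 starts before J5 ends → J5 and J7 overlap.
J9 starts after J5 ends.
J7 starts before J8 ends → J8 and J7 overlap.
J9 starts after J8 ends.
J9 starts before J7 ends → J7 and J9 overlap.

J1 & J2, J1 & J3, J2 & J3, J2 & J6, J3 & J4, J5 & J7, J5 & J8, J7 & J8, J7 & J9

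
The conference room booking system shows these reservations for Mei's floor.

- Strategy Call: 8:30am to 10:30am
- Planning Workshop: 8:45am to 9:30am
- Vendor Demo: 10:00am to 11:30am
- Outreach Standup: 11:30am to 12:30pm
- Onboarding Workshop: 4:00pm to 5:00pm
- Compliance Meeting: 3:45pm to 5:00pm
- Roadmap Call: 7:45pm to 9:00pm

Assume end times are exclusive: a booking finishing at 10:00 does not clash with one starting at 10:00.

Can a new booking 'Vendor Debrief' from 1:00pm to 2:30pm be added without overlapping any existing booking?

Strategy Call: ends 10:30am at or before Vendor Debrief starts 1:00pm → clear.
Planning Workshop: ends 9:30am at or before Vendor Debrief starts 1:00pm → clear.
Vendor Demo: ends 11:30am at or before Vendor Debrief starts 1:00pm → clear.
Outreach Standup: ends 12:30pm at or before Vendor Debrief starts 1:00pm → clear.
Compliance Meeting: starts 3:45pm at or after Vendor Debrief ends 2:30pm → clear.
Onboarding Workshop: starts 4:00pm at or after Vendor Debrief ends 2:30pm → clear.
Roadmap Call: starts 7:45pm at or after Vendor Debrief ends 2:30pm → clear.

Yes — the slot is free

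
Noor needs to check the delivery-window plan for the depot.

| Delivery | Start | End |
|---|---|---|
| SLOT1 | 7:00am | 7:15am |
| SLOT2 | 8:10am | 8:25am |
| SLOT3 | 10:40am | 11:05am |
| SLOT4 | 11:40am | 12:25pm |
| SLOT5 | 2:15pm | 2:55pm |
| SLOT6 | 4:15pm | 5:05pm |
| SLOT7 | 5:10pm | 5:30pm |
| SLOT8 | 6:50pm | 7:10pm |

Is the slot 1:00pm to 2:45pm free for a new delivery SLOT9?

No — it overlaps SLOT5

SLOT1: ends 7:15am at or before SLOT9 starts 1:00pm → clear.
SLOT2: ends 8:25am at or before SLOT9 starts 1:00pm → clear.
SLOT3: ends 11:05am at or before SLOT9 starts 1:00pm → clear.
SLOT4: ends 12:25pm at or before SLOT9 starts 1:00pm → clear.
SLOT5: starts 2:15pm before SLOT9 ends 2:45pm, and ends 2:55pm after SLOT9 starts 1:00pm → overlap.
SLOT6: starts 4:15pm at or after SLOT9 ends 2:45pm → clear.
SLOT7: starts 5:10pm at or after SLOT9 ends 2:45pm → clear.
SLOT8: starts 6:50pm at or after SLOT9 ends 2:45pm → clear.
SLOT9 overlaps SLOT5.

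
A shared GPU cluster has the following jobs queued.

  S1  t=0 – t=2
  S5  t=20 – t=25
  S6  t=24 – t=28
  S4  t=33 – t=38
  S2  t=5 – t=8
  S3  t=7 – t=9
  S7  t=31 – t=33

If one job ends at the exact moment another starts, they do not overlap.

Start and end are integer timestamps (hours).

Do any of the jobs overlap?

Sorted by start: S1, S2, S3, S5, S6, S7, S4.
S2 starts after S1 ends, so nothing later overlaps S1 either.
S3 starts before S2 ends → S2 and S3 overlap.
That's a conflict, so the schedule is not conflict-free.

Yes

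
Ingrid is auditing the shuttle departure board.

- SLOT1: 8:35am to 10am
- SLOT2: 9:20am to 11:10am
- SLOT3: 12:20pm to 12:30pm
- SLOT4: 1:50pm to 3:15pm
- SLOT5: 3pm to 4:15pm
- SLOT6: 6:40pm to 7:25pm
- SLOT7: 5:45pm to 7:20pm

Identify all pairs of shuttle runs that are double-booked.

Check each pair: they overlap iff neither finishes before the other starts.
Sorted by start: SLOT1, SLOT2, SLOT3, SLOT4, SLOT5, SLOT7, SLOT6.
SLOT2 starts before SLOT1 ends → SLOT1 and SLOT2 overlap.
SLOT3 starts after SLOT1 ends, so SLOT1 has no further overlaps.
SLOT3 starts after SLOT2 ends, so SLOT2 has no further overlaps.
SLOT4 starts after SLOT3 ends, so SLOT3 has no further overlaps.
SLOT5 starts before SLOT4 ends → SLOT4 and SLOT5 overlap.
SLOT7 starts after SLOT4 ends, so SLOT4 has no further overlaps.
SLOT7 starts after SLOT5 ends, so SLOT5 has no further overlaps.
SLOT6 starts before SLOT7 ends → SLOT7 and SLOT6 overlap.

SLOT1 & SLOT2, SLOT4 & SLOT5, SLOT6 & SLOT7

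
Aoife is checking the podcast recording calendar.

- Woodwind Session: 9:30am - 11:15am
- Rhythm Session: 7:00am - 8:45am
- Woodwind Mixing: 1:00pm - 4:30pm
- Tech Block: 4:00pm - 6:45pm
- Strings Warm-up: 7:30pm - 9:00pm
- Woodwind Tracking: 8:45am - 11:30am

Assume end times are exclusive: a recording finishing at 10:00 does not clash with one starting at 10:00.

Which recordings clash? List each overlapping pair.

Check each pair: they overlap iff neither finishes before the other starts.
Sorted by start: Rhythm Session, Woodwind Tracking, Woodwind Session, Woodwind Mixing, Tech Block, Strings Warm-up.
Woodwind Tracking starts exactly when Rhythm Session ends (back-to-back, no overlap), so Rhythm Session has no further overlaps.
Woodwind Session starts before Woodwind Tracking ends → Woodwind Tracking and Woodwind Session overlap.
Woodwind Mixing starts after Woodwind Tracking ends, so Woodwind Tracking has no further overlaps.
Woodwind Mixing starts after Woodwind Session ends, so Woodwind Session has no further overlaps.
Tech Block starts before Woodwind Mixing ends → Woodwind Mixing and Tech Block overlap.
Strings Warm-up starts after Woodwind Mixing ends.
Strings Warm-up starts after Tech Block ends.

Tech Block & Woodwind Mixing, Woodwind Session & Woodwind Tracking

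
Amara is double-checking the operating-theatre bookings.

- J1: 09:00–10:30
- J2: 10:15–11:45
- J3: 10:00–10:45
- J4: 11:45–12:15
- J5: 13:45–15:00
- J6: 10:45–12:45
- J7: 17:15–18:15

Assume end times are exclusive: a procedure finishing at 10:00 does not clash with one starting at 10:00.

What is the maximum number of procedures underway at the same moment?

Walk through starts and ends in time order (an end at T is processed before a start at T):
09:00 start J1 → 1
10:00 start J3 → 2
10:15 start J2 → 3
10:30 end J1 → 2
10:45 end J3 → 1
10:45 start J6 → 2
11:45 end J2 → 1
11:45 start J4 → 2
12:15 end J4 → 1
12:45 end J6 → 0
13:45 start J5 → 1
15:00 end J5 → 0
17:15 start J7 → 1
18:15 end J7 → 0
Peak is 3, at 10:15 (J1, J2, J3).

3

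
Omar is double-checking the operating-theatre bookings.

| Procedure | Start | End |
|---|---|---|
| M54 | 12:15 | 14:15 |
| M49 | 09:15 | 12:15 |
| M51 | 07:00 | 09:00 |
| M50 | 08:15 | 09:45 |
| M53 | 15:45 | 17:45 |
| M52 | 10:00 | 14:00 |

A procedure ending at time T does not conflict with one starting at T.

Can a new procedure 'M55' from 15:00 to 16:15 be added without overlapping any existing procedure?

M51: ends 09:00 at or before M55 starts 15:00 → clear.
M50: ends 09:45 at or before M55 starts 15:00 → clear.
M49: ends 12:15 at or before M55 starts 15:00 → clear.
M52: ends 14:00 at or before M55 starts 15:00 → clear.
M54: ends 14:15 at or before M55 starts 15:00 → clear.
M53: starts 15:45 before M55 ends 16:15, and ends 17:45 after M55 starts 15:00 → overlap.
M55 overlaps M53.

No — it overlaps M53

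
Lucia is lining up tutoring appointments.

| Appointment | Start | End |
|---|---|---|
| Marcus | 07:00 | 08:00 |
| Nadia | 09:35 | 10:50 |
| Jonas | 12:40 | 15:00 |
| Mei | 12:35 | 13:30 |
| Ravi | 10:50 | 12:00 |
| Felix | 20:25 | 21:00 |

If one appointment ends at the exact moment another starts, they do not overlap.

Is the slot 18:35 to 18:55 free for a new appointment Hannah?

Yes — the slot is free

Marcus: ends 08:00 at or before Hannah starts 18:35 → clear.
Nadia: ends 10:50 at or before Hannah starts 18:35 → clear.
Ravi: ends 12:00 at or before Hannah starts 18:35 → clear.
Mei: ends 13:30 at or before Hannah starts 18:35 → clear.
Jonas: ends 15:00 at or before Hannah starts 18:35 → clear.
Felix: starts 20:25 at or after Hannah ends 18:55 → clear.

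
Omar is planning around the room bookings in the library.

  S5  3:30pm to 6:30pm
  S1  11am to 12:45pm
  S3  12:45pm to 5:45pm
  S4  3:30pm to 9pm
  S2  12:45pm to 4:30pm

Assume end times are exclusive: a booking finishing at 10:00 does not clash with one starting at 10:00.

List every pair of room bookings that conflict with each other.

S2 & S3, S2 & S4, S2 & S5, S3 & S4, S3 & S5, S4 & S5

Sorted by start: S1, S2, S3, S4, S5.
S2 starts exactly when S1 ends (back-to-back, no overlap), so S1 has no further overlaps.
S3 starts before S2 ends → S2 and S3 overlap.
S4 starts before S2 ends → S2 and S4 overlap.
S5 starts before S2 ends → S2 and S5 overlap.
S4 starts before S3 ends → S3 and S4 overlap.
S5 starts before S3 ends → S3 and S5 overlap.
S5 starts before S4 ends → S4 and S5 overlap.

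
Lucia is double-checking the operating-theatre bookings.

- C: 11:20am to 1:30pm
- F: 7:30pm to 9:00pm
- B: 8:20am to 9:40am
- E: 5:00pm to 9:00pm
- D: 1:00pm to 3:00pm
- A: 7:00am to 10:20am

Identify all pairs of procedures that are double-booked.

Sorted by start: A, B, C, D, E, F.
B starts before A ends → A and B overlap.
C starts after A ends; A is clear from here.
C starts after B ends; B is clear from here.
D starts before C ends → C and D overlap.
E starts after C ends; C is clear from here.
E starts after D ends; D is clear from here.
F starts before E ends → E and F overlap.

A & B, C & D, E & F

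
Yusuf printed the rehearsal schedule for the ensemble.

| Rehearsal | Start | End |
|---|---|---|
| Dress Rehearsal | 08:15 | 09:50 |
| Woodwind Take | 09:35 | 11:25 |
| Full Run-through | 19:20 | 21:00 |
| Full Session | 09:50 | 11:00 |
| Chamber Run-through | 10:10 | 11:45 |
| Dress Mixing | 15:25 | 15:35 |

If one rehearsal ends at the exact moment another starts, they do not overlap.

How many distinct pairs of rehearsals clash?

4

Sorted by start: Dress Rehearsal, Woodwind Take, Full Session, Chamber Run-through, Dress Mixing, Full Run-through.
Woodwind Take starts before Dress Rehearsal ends → Dress Rehearsal and Woodwind Take overlap.
Full Session starts exactly when Dress Rehearsal ends (back-to-back, no overlap), so Dress Rehearsal has no further overlaps.
Full Session starts before Woodwind Take ends → Woodwind Take and Full Session overlap.
Chamber Run-through starts before Woodwind Take ends → Woodwind Take and Chamber Run-through overlap.
Dress Mixing starts after Woodwind Take ends, so Woodwind Take has no further overlaps.
Chamber Run-through starts before Full Session ends → Full Session and Chamber Run-through overlap.
Dress Mixing starts after Full Session ends, so Full Session has no further overlaps.
Dress Mixing starts after Chamber Run-through ends, so Chamber Run-through has no further overlaps.
Full Run-through starts after Dress Mixing ends.
Overlapping pairs: Chamber Run-through & Full Session, Chamber Run-through & Woodwind Take, Dress Rehearsal & Woodwind Take, Full Session & Woodwind Take — 4 in total.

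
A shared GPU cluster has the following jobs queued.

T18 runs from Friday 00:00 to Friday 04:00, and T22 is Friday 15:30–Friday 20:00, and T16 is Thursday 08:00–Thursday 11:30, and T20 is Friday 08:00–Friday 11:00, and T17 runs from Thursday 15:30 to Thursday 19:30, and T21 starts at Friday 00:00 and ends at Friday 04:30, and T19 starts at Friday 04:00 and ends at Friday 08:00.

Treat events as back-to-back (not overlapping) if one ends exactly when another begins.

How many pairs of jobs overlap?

Check each pair: they overlap iff neither finishes before the other starts.
Sorted by start: T16, T17, T18, T21, T19, T20, T22.
T17 starts after T16 ends; T16 is clear from here.
T18 starts after T17 ends; T17 is clear from here.
T21 starts before T18 ends → T18 and T21 overlap.
T19 starts exactly when T18 ends (back-to-back, no overlap); T18 is clear from here.
T19 starts before T21 ends → T21 and T19 overlap.
T20 starts after T21 ends; T21 is clear from here.
T20 starts exactly when T19 ends (back-to-back, no overlap); T19 is clear from here.
T22 starts after T20 ends.
Overlapping pairs: T18 & T21, T19 & T21 — 2 in total.

2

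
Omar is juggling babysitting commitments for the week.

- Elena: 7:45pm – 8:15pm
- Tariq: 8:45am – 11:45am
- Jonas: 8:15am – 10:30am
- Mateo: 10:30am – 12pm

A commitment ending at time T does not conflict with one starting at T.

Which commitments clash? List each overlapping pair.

Jonas & Tariq, Mateo & Tariq

Sorted by start: Jonas, Tariq, Mateo, Elena.
Tariq starts before Jonas ends → Jonas and Tariq overlap.
Mateo starts exactly when Jonas ends (back-to-back, no overlap); Jonas is clear from here.
Mateo starts before Tariq ends → Tariq and Mateo overlap.
Elena starts after Tariq ends.
Elena starts after Mateo ends.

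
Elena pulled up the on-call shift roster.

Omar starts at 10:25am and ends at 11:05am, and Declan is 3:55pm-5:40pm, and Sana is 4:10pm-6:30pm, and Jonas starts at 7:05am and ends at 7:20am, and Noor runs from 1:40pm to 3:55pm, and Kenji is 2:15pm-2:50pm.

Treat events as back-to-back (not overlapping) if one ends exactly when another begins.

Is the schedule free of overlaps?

Sorted by start: Jonas, Omar, Noor, Kenji, Declan, Sana.
Omar starts after Jonas ends; Jonas is clear from here.
Noor starts after Omar ends; Omar is clear from here.
Kenji starts before Noor ends → Noor and Kenji overlap.
That's a conflict, so the schedule is not conflict-free.

No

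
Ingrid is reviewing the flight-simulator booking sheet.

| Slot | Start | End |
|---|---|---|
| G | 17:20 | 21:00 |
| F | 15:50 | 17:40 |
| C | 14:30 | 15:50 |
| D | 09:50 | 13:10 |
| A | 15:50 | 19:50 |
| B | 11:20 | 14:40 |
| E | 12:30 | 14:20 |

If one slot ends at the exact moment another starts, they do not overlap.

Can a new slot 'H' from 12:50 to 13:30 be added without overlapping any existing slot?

D: starts 09:50 before H ends 13:30, and ends 13:10 after H starts 12:50 → overlap.
B: starts 11:20 before H ends 13:30, and ends 14:40 after H starts 12:50 → overlap.
E: starts 12:30 before H ends 13:30, and ends 14:20 after H starts 12:50 → overlap.
C: starts 14:30 at or after H ends 13:30 → clear.
A: starts 15:50 at or after H ends 13:30 → clear.
F: starts 15:50 at or after H ends 13:30 → clear.
G: starts 17:20 at or after H ends 13:30 → clear.
H overlaps B, D, E.

No — it overlaps B, D, E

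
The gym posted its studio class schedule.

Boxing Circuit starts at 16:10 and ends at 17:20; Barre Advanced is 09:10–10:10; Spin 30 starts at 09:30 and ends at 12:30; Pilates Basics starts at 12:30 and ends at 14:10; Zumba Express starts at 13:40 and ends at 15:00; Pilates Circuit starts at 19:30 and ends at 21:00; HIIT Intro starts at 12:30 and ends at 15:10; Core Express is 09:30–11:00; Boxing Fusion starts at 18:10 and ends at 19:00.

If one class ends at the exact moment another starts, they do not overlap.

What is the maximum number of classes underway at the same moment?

Walk through starts and ends in time order (an end at T is processed before a start at T):
09:10 start Barre Advanced → 1
09:30 start Core Express → 2
09:30 start Spin 30 → 3
10:10 end Barre Advanced → 2
11:00 end Core Express → 1
12:30 end Spin 30 → 0
12:30 start HIIT Intro → 1
12:30 start Pilates Basics → 2
13:40 start Zumba Express → 3
14:10 end Pilates Basics → 2
15:00 end Zumba Express → 1
15:10 end HIIT Intro → 0
16:10 start Boxing Circuit → 1
17:20 end Boxing Circuit → 0
18:10 start Boxing Fusion → 1
19:00 end Boxing Fusion → 0
19:30 start Pilates Circuit → 1
21:00 end Pilates Circuit → 0
Peak is 3, at 09:30 (Barre Advanced, Core Express, Spin 30).

3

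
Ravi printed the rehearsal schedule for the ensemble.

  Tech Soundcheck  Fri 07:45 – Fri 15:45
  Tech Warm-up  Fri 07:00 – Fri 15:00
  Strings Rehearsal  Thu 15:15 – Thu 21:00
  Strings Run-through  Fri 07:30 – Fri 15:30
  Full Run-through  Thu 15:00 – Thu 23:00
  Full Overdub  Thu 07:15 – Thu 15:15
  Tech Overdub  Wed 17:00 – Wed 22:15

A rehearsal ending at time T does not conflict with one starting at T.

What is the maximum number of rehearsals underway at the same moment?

Sort all start/end points and keep a running count:
Wed 17:00 start Tech Overdub → 1
Wed 22:15 end Tech Overdub → 0
Thu 07:15 start Full Overdub → 1
Thu 15:00 start Full Run-through → 2
Thu 15:15 end Full Overdub → 1
Thu 15:15 start Strings Rehearsal → 2
Thu 21:00 end Strings Rehearsal → 1
Thu 23:00 end Full Run-through → 0
Fri 07:00 start Tech Warm-up → 1
Fri 07:30 start Strings Run-through → 2
Fri 07:45 start Tech Soundcheck → 3
Fri 15:00 end Tech Warm-up → 2
Fri 15:30 end Strings Run-through → 1
Fri 15:45 end Tech Soundcheck → 0
Peak is 3, at Fri 07:45 (Strings Run-through, Tech Soundcheck, Tech Warm-up).

3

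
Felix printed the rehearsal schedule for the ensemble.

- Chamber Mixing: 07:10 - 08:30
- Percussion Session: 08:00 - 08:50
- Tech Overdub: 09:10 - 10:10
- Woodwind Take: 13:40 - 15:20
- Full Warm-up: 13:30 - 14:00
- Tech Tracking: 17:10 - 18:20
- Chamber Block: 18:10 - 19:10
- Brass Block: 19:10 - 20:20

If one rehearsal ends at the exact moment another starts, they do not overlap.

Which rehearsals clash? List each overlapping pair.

Sorted by start: Chamber Mixing, Percussion Session, Tech Overdub, Full Warm-up, Woodwind Take, Tech Tracking, Chamber Block, Brass Block.
Percussion Session starts before Chamber Mixing ends → Chamber Mixing and Percussion Session overlap.
Tech Overdub starts after Chamber Mixing ends — done with Chamber Mixing.
Tech Overdub starts after Percussion Session ends — done with Percussion Session.
Full Warm-up starts after Tech Overdub ends — done with Tech Overdub.
Woodwind Take starts before Full Warm-up ends → Full Warm-up and Woodwind Take overlap.
Tech Tracking starts after Full Warm-up ends — done with Full Warm-up.
Tech Tracking starts after Woodwind Take ends — done with Woodwind Take.
Chamber Block starts before Tech Tracking ends → Tech Tracking and Chamber Block overlap.
Brass Block starts after Tech Tracking ends.
Brass Block starts exactly when Chamber Block ends (back-to-back, no overlap).

Chamber Block & Tech Tracking, Chamber Mixing & Percussion Session, Full Warm-up & Woodwind Take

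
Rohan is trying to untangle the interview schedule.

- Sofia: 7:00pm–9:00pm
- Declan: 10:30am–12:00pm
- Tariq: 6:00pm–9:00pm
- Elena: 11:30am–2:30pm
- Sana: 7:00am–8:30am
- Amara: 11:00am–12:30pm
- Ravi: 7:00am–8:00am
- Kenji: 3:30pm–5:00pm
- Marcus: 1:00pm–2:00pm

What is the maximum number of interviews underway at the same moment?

3

Sweep the timeline, counting +1 at each start and −1 at each end (ends before starts at a tie):
7:00am start Ravi → 1
7:00am start Sana → 2
8:00am end Ravi → 1
8:30am end Sana → 0
10:30am start Declan → 1
11:00am start Amara → 2
11:30am start Elena → 3
12:00pm end Declan → 2
12:30pm end Amara → 1
1:00pm start Marcus → 2
2:00pm end Marcus → 1
2:30pm end Elena → 0
3:30pm start Kenji → 1
5:00pm end Kenji → 0
6:00pm start Tariq → 1
7:00pm start Sofia → 2
9:00pm end Sofia → 1
9:00pm end Tariq → 0
Peak is 3, at 11:30am (Amara, Declan, Elena).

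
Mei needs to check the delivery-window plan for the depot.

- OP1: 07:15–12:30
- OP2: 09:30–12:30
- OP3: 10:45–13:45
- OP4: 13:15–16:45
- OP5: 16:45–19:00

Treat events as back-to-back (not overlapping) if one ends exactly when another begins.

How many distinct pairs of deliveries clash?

4

Sorted by start: OP1, OP2, OP3, OP4, OP5.
OP2 starts before OP1 ends → OP1 and OP2 overlap.
OP3 starts before OP1 ends → OP1 and OP3 overlap.
OP4 starts after OP1 ends — done with OP1.
OP3 starts before OP2 ends → OP2 and OP3 overlap.
OP4 starts after OP2 ends — done with OP2.
OP4 starts before OP3 ends → OP3 and OP4 overlap.
OP5 starts after OP3 ends.
OP5 starts exactly when OP4 ends (back-to-back, no overlap).
Overlapping pairs: OP1 & OP2, OP1 & OP3, OP2 & OP3, OP3 & OP4 — 4 in total.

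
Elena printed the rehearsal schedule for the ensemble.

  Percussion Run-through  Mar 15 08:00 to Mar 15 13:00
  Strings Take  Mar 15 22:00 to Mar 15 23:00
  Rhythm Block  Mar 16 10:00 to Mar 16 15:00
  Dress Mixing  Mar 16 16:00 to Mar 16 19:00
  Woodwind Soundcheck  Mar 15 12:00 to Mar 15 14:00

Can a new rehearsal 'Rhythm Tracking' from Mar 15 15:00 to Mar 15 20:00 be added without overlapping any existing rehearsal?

Yes — the slot is free

Percussion Run-through: ends Mar 15 13:00 at or before Rhythm Tracking starts Mar 15 15:00 → clear.
Woodwind Soundcheck: ends Mar 15 14:00 at or before Rhythm Tracking starts Mar 15 15:00 → clear.
Strings Take: starts Mar 15 22:00 at or after Rhythm Tracking ends Mar 15 20:00 → clear.
Rhythm Block: starts Mar 16 10:00 at or after Rhythm Tracking ends Mar 15 20:00 → clear.
Dress Mixing: starts Mar 16 16:00 at or after Rhythm Tracking ends Mar 15 20:00 → clear.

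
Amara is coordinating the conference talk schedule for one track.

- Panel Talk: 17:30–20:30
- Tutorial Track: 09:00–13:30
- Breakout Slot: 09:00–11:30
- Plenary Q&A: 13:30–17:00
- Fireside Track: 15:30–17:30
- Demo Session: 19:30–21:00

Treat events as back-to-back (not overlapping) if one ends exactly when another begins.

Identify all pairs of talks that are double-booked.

Breakout Slot & Tutorial Track, Demo Session & Panel Talk, Fireside Track & Plenary Q&A

Sorted by start: Tutorial Track, Breakout Slot, Plenary Q&A, Fireside Track, Panel Talk, Demo Session.
Breakout Slot starts before Tutorial Track ends → Tutorial Track and Breakout Slot overlap.
Plenary Q&A starts exactly when Tutorial Track ends (back-to-back, no overlap), so Tutorial Track has no further overlaps.
Plenary Q&A starts after Breakout Slot ends, so Breakout Slot has no further overlaps.
Fireside Track starts before Plenary Q&A ends → Plenary Q&A and Fireside Track overlap.
Panel Talk starts after Plenary Q&A ends, so Plenary Q&A has no further overlaps.
Panel Talk starts exactly when Fireside Track ends (back-to-back, no overlap), so Fireside Track has no further overlaps.
Demo Session starts before Panel Talk ends → Panel Talk and Demo Session overlap.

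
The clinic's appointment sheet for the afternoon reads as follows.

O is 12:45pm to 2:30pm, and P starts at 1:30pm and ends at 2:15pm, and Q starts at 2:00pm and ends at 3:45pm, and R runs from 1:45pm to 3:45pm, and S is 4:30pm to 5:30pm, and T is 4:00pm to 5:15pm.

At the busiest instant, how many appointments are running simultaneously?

Walk through starts and ends in time order (an end at T is processed before a start at T):
12:45pm start O → 1
1:30pm start P → 2
1:45pm start R → 3
2:00pm start Q → 4
2:15pm end P → 3
2:30pm end O → 2
3:45pm end Q → 1
3:45pm end R → 0
4:00pm start T → 1
4:30pm start S → 2
5:15pm end T → 1
5:30pm end S → 0
Peak is 4, at 2:00pm (O, P, Q, R).

4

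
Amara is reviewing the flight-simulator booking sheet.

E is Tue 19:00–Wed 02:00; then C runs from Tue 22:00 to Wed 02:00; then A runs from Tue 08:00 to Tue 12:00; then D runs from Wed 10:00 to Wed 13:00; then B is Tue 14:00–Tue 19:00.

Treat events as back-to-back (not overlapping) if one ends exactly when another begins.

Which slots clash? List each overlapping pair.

C & E

Sorted by start: A, B, E, C, D.
B starts after A ends; A is clear from here.
E starts exactly when B ends (back-to-back, no overlap); B is clear from here.
C starts before E ends → E and C overlap.
D starts after E ends.
D starts after C ends.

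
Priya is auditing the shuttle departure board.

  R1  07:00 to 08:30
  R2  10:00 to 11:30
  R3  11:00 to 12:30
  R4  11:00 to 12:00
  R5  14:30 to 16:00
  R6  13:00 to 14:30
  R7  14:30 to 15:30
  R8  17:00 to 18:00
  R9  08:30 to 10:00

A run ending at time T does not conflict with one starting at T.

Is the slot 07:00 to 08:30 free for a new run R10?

R1: starts 07:00 before R10 ends 08:30, and ends 08:30 after R10 starts 07:00 → overlap.
R9: starts 08:30 at or after R10 ends 08:30 → clear.
R2: starts 10:00 at or after R10 ends 08:30 → clear.
R3: starts 11:00 at or after R10 ends 08:30 → clear.
R4: starts 11:00 at or after R10 ends 08:30 → clear.
R6: starts 13:00 at or after R10 ends 08:30 → clear.
R5: starts 14:30 at or after R10 ends 08:30 → clear.
R7: starts 14:30 at or after R10 ends 08:30 → clear.
R8: starts 17:00 at or after R10 ends 08:30 → clear.
R10 overlaps R1.

No — it overlaps R1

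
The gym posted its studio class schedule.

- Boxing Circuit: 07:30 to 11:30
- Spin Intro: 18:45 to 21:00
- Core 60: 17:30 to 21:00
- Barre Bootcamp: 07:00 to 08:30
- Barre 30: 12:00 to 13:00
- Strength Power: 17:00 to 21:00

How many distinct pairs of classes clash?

Sorted by start: Barre Bootcamp, Boxing Circuit, Barre 30, Strength Power, Core 60, Spin Intro.
Boxing Circuit starts before Barre Bootcamp ends → Barre Bootcamp and Boxing Circuit overlap.
Barre 30 starts after Barre Bootcamp ends — done with Barre Bootcamp.
Barre 30 starts after Boxing Circuit ends — done with Boxing Circuit.
Strength Power starts after Barre 30 ends — done with Barre 30.
Core 60 starts before Strength Power ends → Strength Power and Core 60 overlap.
Spin Intro starts before Strength Power ends → Strength Power and Spin Intro overlap.
Spin Intro starts before Core 60 ends → Core 60 and Spin Intro overlap.
Overlapping pairs: Barre Bootcamp & Boxing Circuit, Core 60 & Spin Intro, Core 60 & Strength Power, Spin Intro & Strength Power — 4 in total.

4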